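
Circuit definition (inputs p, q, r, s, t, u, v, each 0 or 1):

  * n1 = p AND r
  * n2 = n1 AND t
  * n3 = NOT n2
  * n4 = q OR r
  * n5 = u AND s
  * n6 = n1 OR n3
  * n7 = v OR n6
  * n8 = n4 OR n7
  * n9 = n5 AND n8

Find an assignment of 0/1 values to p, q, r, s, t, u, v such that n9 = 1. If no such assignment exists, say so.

p=0, q=0, r=1, s=1, t=1, u=1, v=0

n9 = n5 AND n8 must be 1, so both n5 = 1 and n8 = 1.
Check with p=0, q=0, r=1, s=1, t=1, u=1, v=0:
n1 = p AND r = 0 AND 1 = 0
n2 = n1 AND t = 0 AND 1 = 0
n3 = NOT n2 = NOT 0 = 1
n4 = q OR r = 0 OR 1 = 1
n5 = u AND s = 1 AND 1 = 1
n6 = n1 OR n3 = 0 OR 1 = 1
n7 = v OR n6 = 0 OR 1 = 1
n8 = n4 OR n7 = 1 OR 1 = 1
n9 = n5 AND n8 = 1 AND 1 = 1
So n9 = 1 as required.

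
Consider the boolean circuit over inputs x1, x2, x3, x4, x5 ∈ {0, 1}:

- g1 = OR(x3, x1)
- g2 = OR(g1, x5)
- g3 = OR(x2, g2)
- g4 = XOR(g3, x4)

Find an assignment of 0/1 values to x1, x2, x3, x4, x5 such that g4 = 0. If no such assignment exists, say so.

Check with x1=0 x2=0 x3=1 x4=1 x5=1:
g1 = OR(x3, x1) = OR(1, 0) = 1
g2 = OR(g1, x5) = OR(1, 1) = 1
g3 = OR(x2, g2) = OR(0, 1) = 1
g4 = XOR(g3, x4) = XOR(1, 1) = 0
So g4 = 0 as required.

x1=0 x2=0 x3=1 x4=1 x5=1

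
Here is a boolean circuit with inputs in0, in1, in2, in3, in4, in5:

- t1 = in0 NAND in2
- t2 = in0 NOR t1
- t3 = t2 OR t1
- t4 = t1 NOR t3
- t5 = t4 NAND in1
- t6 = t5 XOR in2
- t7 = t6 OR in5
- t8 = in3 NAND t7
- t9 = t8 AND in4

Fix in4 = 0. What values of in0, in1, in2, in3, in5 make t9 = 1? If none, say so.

no solution exists

With in4 = 0 fixed, none of the 32 settings of in0, in1, in2, in3, in5 give t9 = 1.
For example, with in0=0, in1=1, in2=1, in3=1, in5=1:
t1 = in0 NAND in2 = 0 NAND 1 = 1
t2 = in0 NOR t1 = 0 NOR 1 = 0
t3 = t2 OR t1 = 0 OR 1 = 1
t4 = t1 NOR t3 = 1 NOR 1 = 0
t5 = t4 NAND in1 = 0 NAND 1 = 1
t6 = t5 XOR in2 = 1 XOR 1 = 0
t7 = t6 OR in5 = 0 OR 1 = 1
t8 = in3 NAND t7 = 1 NAND 1 = 0
t9 = t8 AND in4 = 0 AND 0 = 0
giving t9 = 0 ≠ 1.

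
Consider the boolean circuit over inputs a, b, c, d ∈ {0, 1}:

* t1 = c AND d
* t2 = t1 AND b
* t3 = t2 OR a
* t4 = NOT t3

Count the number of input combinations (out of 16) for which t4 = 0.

t4 = NOT t3 must be 0, so t3 = 1.
Enumerating the 16 input combinations, 9 give t4 = 0 and 7 give t4 = 1.

9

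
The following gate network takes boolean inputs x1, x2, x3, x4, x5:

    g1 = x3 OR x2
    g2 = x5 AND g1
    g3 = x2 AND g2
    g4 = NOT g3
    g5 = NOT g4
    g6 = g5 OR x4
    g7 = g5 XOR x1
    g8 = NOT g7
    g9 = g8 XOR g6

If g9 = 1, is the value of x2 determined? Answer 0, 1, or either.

either

Both values of x2 occur among assignments with g9 = 1:
  x2=0: x1=0, x2=0, x3=0, x4=0, x5=0
  x2=1: x1=0, x2=1, x3=0, x4=0, x5=0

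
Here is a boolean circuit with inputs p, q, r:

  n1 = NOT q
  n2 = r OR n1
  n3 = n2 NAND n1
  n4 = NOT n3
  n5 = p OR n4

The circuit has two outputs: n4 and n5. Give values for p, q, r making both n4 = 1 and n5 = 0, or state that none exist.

no solution exists

Across all 8 input combinations, none give both n4 = 1 and n5 = 0.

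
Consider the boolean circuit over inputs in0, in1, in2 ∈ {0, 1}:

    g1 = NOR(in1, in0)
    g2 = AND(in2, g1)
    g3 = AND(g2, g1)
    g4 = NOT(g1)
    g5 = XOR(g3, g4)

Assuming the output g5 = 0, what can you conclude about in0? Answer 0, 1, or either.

0

g5 = XOR(g3, g4) must be 0, so g3 and g4 are equal.
Every assignment with g5 = 0 has in0 = 0; there are 1 such assignment(s).
  in0=0, in1=0, in2=0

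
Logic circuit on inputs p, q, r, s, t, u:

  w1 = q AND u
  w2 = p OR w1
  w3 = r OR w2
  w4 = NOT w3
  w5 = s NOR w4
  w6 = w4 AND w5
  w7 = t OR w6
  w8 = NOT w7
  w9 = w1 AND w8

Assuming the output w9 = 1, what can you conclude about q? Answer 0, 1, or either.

1

w9 = w1 AND w8 must be 1, so both w1 = 1 and w8 = 1.
Every assignment with w9 = 1 has q = 1; there are 8 such assignment(s).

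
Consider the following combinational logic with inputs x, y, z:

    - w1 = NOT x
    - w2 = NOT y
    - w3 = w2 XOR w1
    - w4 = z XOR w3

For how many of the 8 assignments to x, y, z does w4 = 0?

4

w4 = z XOR w3 must be 0, so z and w3 are equal.
Satisfying assignments:
  x=0, y=0, z=0
  x=0, y=1, z=1
  x=1, y=0, z=1
  x=1, y=1, z=0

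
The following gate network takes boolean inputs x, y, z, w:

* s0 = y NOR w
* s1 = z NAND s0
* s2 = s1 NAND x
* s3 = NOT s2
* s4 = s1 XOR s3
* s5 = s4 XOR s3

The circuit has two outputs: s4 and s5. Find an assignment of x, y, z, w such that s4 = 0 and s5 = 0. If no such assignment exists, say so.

x=0, y=0, z=1, w=0

Check with x=0, y=0, z=1, w=0:
s0 = y NOR w = 0 NOR 0 = 1
s1 = z NAND s0 = 1 NAND 1 = 0
s2 = s1 NAND x = 0 NAND 0 = 1
s3 = NOT s2 = NOT 1 = 0
s4 = s1 XOR s3 = 0 XOR 0 = 0
s5 = s4 XOR s3 = 0 XOR 0 = 0
So s4 = 0 and s5 = 0.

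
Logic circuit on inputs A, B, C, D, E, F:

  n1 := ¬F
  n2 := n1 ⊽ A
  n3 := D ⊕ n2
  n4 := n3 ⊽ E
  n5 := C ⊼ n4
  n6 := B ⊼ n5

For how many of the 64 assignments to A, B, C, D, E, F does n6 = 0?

28

n6 = B ⊼ n5 must be 0, so both B = 1 and n5 = 1.
n5 = C ⊼ n4 must be 1, so at least one of C, n4 is 0.
Enumerating the 64 input combinations, 28 give n6 = 0 and 36 give n6 = 1.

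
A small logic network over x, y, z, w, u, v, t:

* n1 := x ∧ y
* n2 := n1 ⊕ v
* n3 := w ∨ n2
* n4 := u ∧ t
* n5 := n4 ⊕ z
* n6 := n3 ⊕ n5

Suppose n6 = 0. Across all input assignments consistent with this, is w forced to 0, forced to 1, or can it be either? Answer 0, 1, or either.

either

Both values of w occur among assignments with n6 = 0:
  w=0: x=0, y=0, z=0, w=0, u=0, v=0, t=0
  w=1: x=0, y=0, z=0, w=1, u=1, v=0, t=1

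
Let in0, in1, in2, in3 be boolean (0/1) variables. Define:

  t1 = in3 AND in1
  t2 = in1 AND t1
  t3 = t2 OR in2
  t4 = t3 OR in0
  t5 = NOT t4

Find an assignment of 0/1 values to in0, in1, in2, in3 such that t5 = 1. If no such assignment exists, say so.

in0=0, in1=1, in2=0, in3=0

Check with in0=0, in1=1, in2=0, in3=0:
t1 = in3 AND in1 = 0 AND 1 = 0
t2 = in1 AND t1 = 1 AND 0 = 0
t3 = t2 OR in2 = 0 OR 0 = 0
t4 = t3 OR in0 = 0 OR 0 = 0
t5 = NOT t4 = NOT 0 = 1
So t5 = 1 as required.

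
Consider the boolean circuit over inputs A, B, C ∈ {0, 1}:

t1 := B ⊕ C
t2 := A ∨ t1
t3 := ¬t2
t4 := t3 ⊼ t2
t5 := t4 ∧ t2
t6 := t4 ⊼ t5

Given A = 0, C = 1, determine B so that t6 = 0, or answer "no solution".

Check with A = 0, C = 1 and B=0:
t1 = B ⊕ C = 0 ⊕ 1 = 1
t2 = A ∨ t1 = 0 ∨ 1 = 1
t3 = ¬t2 = ¬1 = 0
t4 = t3 ⊼ t2 = 0 ⊼ 1 = 1
t5 = t4 ∧ t2 = 1 ∧ 1 = 1
t6 = t4 ⊼ t5 = 1 ⊼ 1 = 0
So t6 = 0.

B=0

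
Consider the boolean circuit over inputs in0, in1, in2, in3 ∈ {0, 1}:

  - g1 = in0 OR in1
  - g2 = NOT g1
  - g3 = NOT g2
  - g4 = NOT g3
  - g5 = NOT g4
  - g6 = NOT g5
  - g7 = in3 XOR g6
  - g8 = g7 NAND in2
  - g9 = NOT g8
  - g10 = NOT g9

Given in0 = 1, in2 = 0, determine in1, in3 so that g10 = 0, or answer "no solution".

With in0 = 1, in2 = 0 fixed, none of the 4 settings of in1, in3 give g10 = 0.
For example, with in1=0, in3=0:
g1 = in0 OR in1 = 1 OR 0 = 1
g2 = NOT g1 = NOT 1 = 0
g3 = NOT g2 = NOT 0 = 1
g4 = NOT g3 = NOT 1 = 0
g5 = NOT g4 = NOT 0 = 1
g6 = NOT g5 = NOT 1 = 0
g7 = in3 XOR g6 = 0 XOR 0 = 0
g8 = g7 NAND in2 = 0 NAND 0 = 1
g9 = NOT g8 = NOT 1 = 0
g10 = NOT g9 = NOT 0 = 1
giving g10 = 1 ≠ 0.

no solution exists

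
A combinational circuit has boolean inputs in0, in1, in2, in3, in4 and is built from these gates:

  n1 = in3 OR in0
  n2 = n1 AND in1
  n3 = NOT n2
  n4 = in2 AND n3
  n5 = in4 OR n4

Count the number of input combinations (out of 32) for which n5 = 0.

11

n5 = in4 OR n4 must be 0, so both in4 = 0 and n4 = 0.
n4 = in2 AND n3 must be 0, so at least one of in2, n3 is 0.
Enumerating the 32 input combinations, 11 give n5 = 0 and 21 give n5 = 1.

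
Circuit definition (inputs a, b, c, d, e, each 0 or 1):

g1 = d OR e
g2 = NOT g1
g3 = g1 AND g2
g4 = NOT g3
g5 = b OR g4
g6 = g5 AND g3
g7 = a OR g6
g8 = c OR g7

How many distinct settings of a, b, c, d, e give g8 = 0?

g8 = c OR g7 must be 0, so both c = 0 and g7 = 0.
Enumerating the 32 input combinations, 8 give g8 = 0 and 24 give g8 = 1.

8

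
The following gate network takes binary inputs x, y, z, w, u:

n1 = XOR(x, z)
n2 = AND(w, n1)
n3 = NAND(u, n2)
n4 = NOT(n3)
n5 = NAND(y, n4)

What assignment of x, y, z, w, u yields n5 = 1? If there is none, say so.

x=1 y=0 z=0 w=1 u=0

n5 = NAND(y, n4) must be 1, so at least one of y, n4 is 0.
Check with x=1 y=0 z=0 w=1 u=0:
n1 = XOR(x, z) = XOR(1, 0) = 1
n2 = AND(w, n1) = AND(1, 1) = 1
n3 = NAND(u, n2) = NAND(0, 1) = 1
n4 = NOT(n3) = NOT 1 = 0
n5 = NAND(y, n4) = NAND(0, 0) = 1
So n5 = 1 as required.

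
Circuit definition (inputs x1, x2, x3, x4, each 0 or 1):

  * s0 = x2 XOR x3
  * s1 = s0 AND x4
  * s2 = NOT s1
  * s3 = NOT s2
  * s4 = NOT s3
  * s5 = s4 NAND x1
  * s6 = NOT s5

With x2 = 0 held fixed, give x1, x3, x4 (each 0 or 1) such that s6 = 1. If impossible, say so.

x1=1, x3=0, x4=0

Check with x2 = 0 and x1=1, x3=0, x4=0:
s0 = x2 XOR x3 = 0 XOR 0 = 0
s1 = s0 AND x4 = 0 AND 0 = 0
s2 = NOT s1 = NOT 0 = 1
s3 = NOT s2 = NOT 1 = 0
s4 = NOT s3 = NOT 0 = 1
s5 = s4 NAND x1 = 1 NAND 1 = 0
s6 = NOT s5 = NOT 0 = 1
So s6 = 1.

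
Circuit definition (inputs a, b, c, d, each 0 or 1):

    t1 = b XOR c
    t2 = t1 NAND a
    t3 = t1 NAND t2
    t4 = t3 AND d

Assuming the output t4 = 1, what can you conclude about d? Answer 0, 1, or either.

1

t4 = t3 AND d must be 1, so both t3 = 1 and d = 1.
t3 = t1 NAND t2 must be 1, so at least one of t1, t2 is 0.
Every assignment with t4 = 1 has d = 1; there are 6 such assignment(s).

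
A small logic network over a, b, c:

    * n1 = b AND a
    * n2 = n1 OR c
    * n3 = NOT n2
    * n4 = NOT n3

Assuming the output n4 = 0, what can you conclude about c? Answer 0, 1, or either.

0

n4 = NOT n3 must be 0, so n3 = 1.
n3 = NOT n2 must be 1, so n2 = 0.
n2 = n1 OR c must be 0, so both n1 = 0 and c = 0.
Every assignment with n4 = 0 has c = 0; there are 3 such assignment(s).
  a=0, b=0, c=0
  a=0, b=1, c=0
  a=1, b=0, c=0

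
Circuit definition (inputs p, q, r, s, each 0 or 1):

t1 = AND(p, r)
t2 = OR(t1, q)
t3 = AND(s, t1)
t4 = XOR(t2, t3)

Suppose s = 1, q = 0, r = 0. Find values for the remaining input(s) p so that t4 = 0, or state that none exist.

Check with s = 1, q = 0, r = 0 and p=1:
t1 = AND(p, r) = AND(1, 0) = 0
t2 = OR(t1, q) = OR(0, 0) = 0
t3 = AND(s, t1) = AND(1, 0) = 0
t4 = XOR(t2, t3) = XOR(0, 0) = 0
So t4 = 0.

p=1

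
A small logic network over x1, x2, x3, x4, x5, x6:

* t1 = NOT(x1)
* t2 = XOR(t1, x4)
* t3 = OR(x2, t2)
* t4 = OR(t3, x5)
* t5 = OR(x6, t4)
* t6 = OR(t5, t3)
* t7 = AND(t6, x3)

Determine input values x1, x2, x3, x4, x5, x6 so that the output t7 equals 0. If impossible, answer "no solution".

t7 = AND(t6, x3) must be 0, so at least one of t6, x3 is 0.
Check with x1=0 x2=0 x3=0 x4=0 x5=0 x6=0:
t1 = NOT(x1) = NOT 0 = 1
t2 = XOR(t1, x4) = XOR(1, 0) = 1
t3 = OR(x2, t2) = OR(0, 1) = 1
t4 = OR(t3, x5) = OR(1, 0) = 1
t5 = OR(x6, t4) = OR(0, 1) = 1
t6 = OR(t5, t3) = OR(1, 1) = 1
t7 = AND(t6, x3) = AND(1, 0) = 0
So t7 = 0 as required.

x1=0 x2=0 x3=0 x4=0 x5=0 x6=0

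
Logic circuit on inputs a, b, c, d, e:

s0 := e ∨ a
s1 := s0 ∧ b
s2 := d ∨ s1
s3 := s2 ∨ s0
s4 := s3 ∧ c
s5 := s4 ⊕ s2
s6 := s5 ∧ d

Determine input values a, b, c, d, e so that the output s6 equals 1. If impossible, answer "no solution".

a=1, b=0, c=0, d=1, e=1

s6 = s5 ∧ d must be 1, so both s5 = 1 and d = 1.
Check with a=1, b=0, c=0, d=1, e=1:
s0 = e ∨ a = 1 ∨ 1 = 1
s1 = s0 ∧ b = 1 ∧ 0 = 0
s2 = d ∨ s1 = 1 ∨ 0 = 1
s3 = s2 ∨ s0 = 1 ∨ 1 = 1
s4 = s3 ∧ c = 1 ∧ 0 = 0
s5 = s4 ⊕ s2 = 0 ⊕ 1 = 1
s6 = s5 ∧ d = 1 ∧ 1 = 1
So s6 = 1 as required.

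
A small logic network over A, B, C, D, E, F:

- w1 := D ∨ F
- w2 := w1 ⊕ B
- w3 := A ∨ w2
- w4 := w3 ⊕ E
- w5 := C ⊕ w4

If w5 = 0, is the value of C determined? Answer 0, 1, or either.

either

Both values of C occur among assignments with w5 = 0:
  C=0: A=0, B=0, C=0, D=0, E=0, F=0
  C=1: A=0, B=0, C=1, D=0, E=0, F=1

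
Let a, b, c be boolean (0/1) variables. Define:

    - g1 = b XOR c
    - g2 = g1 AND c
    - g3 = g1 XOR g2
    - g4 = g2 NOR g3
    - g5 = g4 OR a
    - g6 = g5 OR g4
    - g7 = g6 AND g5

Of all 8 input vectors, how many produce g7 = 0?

2

g7 = g6 AND g5 must be 0, so at least one of g6, g5 is 0.
Enumerating the 8 input combinations, 2 give g7 = 0 and 6 give g7 = 1.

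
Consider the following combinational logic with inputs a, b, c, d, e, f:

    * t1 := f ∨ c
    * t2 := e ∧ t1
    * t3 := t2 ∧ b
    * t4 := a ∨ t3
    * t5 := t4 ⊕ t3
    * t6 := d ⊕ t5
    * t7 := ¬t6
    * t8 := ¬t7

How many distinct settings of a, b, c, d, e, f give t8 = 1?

32

t8 = ¬t7 must be 1, so t7 = 0.
Enumerating the 64 input combinations, 32 give t8 = 1 and 32 give t8 = 0.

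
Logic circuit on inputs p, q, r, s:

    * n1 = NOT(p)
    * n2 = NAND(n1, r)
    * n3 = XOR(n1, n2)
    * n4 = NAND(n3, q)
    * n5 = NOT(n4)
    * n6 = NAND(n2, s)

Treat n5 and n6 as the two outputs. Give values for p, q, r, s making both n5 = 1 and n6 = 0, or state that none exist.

p=1, q=1, r=1, s=1

Check with p=1, q=1, r=1, s=1:
n1 = NOT(p) = NOT 1 = 0
n2 = NAND(n1, r) = NAND(0, 1) = 1
n3 = XOR(n1, n2) = XOR(0, 1) = 1
n4 = NAND(n3, q) = NAND(1, 1) = 0
n5 = NOT(n4) = NOT 0 = 1
n6 = NAND(n2, s) = NAND(1, 1) = 0
So n5 = 1 and n6 = 0.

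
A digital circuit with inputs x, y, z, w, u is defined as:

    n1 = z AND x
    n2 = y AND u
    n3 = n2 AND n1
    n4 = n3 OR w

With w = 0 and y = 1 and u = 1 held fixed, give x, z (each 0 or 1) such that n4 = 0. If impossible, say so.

n4 = n3 OR w must be 0, so both n3 = 0 and w = 0.
Check with w = 0 and y = 1 and u = 1 and x=0, z=0:
n1 = z AND x = 0 AND 0 = 0
n2 = y AND u = 1 AND 1 = 1
n3 = n2 AND n1 = 1 AND 0 = 0
n4 = n3 OR w = 0 OR 0 = 0
So n4 = 0.

x=0, z=0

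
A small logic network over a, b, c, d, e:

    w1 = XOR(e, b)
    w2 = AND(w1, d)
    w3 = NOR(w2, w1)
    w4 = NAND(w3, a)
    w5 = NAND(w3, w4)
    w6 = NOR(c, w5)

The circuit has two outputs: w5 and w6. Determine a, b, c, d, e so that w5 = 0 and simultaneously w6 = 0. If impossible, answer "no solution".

a=0, b=0, c=1, d=1, e=0

Check with a=0, b=0, c=1, d=1, e=0:
w1 = XOR(e, b) = XOR(0, 0) = 0
w2 = AND(w1, d) = AND(0, 1) = 0
w3 = NOR(w2, w1) = NOR(0, 0) = 1
w4 = NAND(w3, a) = NAND(1, 0) = 1
w5 = NAND(w3, w4) = NAND(1, 1) = 0
w6 = NOR(c, w5) = NOR(1, 0) = 0
So w5 = 0 and w6 = 0.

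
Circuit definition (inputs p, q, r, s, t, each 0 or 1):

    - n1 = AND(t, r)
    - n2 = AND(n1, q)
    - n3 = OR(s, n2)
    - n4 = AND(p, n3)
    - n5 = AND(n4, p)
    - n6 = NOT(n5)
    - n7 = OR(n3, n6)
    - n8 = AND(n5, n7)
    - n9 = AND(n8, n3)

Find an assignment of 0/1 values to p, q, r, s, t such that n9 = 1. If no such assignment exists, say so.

n9 = AND(n8, n3) must be 1, so both n8 = 1 and n3 = 1.
n8 = AND(n5, n7) must be 1, so both n5 = 1 and n7 = 1.
Check with p=1, q=0, r=1, s=1, t=0:
n1 = AND(t, r) = AND(0, 1) = 0
n2 = AND(n1, q) = AND(0, 0) = 0
n3 = OR(s, n2) = OR(1, 0) = 1
n4 = AND(p, n3) = AND(1, 1) = 1
n5 = AND(n4, p) = AND(1, 1) = 1
n6 = NOT(n5) = NOT 1 = 0
n7 = OR(n3, n6) = OR(1, 0) = 1
n8 = AND(n5, n7) = AND(1, 1) = 1
n9 = AND(n8, n3) = AND(1, 1) = 1
So n9 = 1 as required.

p=1, q=0, r=1, s=1, t=0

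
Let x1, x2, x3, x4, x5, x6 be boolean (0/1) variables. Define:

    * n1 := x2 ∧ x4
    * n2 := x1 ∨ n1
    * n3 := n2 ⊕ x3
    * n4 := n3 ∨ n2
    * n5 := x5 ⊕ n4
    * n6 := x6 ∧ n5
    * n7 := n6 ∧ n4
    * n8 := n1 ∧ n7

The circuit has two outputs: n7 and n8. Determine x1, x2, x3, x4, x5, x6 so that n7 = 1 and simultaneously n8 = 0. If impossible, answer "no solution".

x1=1, x2=0, x3=0, x4=0, x5=0, x6=1

Check with x1=1, x2=0, x3=0, x4=0, x5=0, x6=1:
n1 = x2 ∧ x4 = 0 ∧ 0 = 0
n2 = x1 ∨ n1 = 1 ∨ 0 = 1
n3 = n2 ⊕ x3 = 1 ⊕ 0 = 1
n4 = n3 ∨ n2 = 1 ∨ 1 = 1
n5 = x5 ⊕ n4 = 0 ⊕ 1 = 1
n6 = x6 ∧ n5 = 1 ∧ 1 = 1
n7 = n6 ∧ n4 = 1 ∧ 1 = 1
n8 = n1 ∧ n7 = 0 ∧ 1 = 0
So n7 = 1 and n8 = 0.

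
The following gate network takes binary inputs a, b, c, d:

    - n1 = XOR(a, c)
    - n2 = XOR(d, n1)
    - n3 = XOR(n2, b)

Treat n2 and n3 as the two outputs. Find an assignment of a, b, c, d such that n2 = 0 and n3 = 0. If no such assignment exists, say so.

Check with a=0 b=0 c=0 d=0:
n1 = XOR(a, c) = XOR(0, 0) = 0
n2 = XOR(d, n1) = XOR(0, 0) = 0
n3 = XOR(n2, b) = XOR(0, 0) = 0
So n2 = 0 and n3 = 0.

a=0 b=0 c=0 d=0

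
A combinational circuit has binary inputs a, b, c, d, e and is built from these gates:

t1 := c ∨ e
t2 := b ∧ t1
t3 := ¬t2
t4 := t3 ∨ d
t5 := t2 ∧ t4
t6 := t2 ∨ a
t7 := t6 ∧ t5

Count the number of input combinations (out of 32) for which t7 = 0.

26

t7 = t6 ∧ t5 must be 0, so at least one of t6, t5 is 0.
Enumerating the 32 input combinations, 26 give t7 = 0 and 6 give t7 = 1.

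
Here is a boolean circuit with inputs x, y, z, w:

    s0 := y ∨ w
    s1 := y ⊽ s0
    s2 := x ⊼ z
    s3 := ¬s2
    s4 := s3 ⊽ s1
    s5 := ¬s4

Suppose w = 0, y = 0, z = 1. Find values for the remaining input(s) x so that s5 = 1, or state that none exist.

s5 = ¬s4 must be 1, so s4 = 0.
s4 = s3 ⊽ s1 must be 0, so at least one of s3, s1 is 1.
Check with w = 0, y = 0, z = 1 and x=1:
s0 = y ∨ w = 0 ∨ 0 = 0
s1 = y ⊽ s0 = 0 ⊽ 0 = 1
s2 = x ⊼ z = 1 ⊼ 1 = 0
s3 = ¬s2 = ¬0 = 1
s4 = s3 ⊽ s1 = 1 ⊽ 1 = 0
s5 = ¬s4 = ¬0 = 1
So s5 = 1.

x=1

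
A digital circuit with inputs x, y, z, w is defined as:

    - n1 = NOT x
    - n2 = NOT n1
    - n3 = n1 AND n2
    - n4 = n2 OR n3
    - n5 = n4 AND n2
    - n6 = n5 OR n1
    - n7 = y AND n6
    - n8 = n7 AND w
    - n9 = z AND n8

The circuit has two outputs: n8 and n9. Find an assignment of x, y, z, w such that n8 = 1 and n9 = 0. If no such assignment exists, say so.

Check with x=0, y=1, z=0, w=1:
n1 = NOT x = NOT 0 = 1
n2 = NOT n1 = NOT 1 = 0
n3 = n1 AND n2 = 1 AND 0 = 0
n4 = n2 OR n3 = 0 OR 0 = 0
n5 = n4 AND n2 = 0 AND 0 = 0
n6 = n5 OR n1 = 0 OR 1 = 1
n7 = y AND n6 = 1 AND 1 = 1
n8 = n7 AND w = 1 AND 1 = 1
n9 = z AND n8 = 0 AND 1 = 0
So n8 = 1 and n9 = 0.

x=0, y=1, z=0, w=1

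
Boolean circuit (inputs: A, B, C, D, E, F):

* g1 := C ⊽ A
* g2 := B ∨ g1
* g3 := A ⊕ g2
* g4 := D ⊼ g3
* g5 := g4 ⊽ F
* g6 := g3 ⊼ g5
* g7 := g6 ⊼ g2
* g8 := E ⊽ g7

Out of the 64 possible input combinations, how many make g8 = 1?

g8 = E ⊽ g7 must be 1, so both E = 0 and g7 = 0.
g7 = g6 ⊼ g2 must be 0, so both g6 = 1 and g2 = 1.
g6 = g3 ⊼ g5 must be 1, so at least one of g3, g5 is 0.
Enumerating the 64 input combinations, 17 give g8 = 1 and 47 give g8 = 0.

17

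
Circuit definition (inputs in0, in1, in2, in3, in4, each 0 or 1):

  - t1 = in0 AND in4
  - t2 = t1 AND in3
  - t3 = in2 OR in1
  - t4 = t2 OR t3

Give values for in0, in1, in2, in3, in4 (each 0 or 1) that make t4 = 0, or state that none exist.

in0=1, in1=0, in2=0, in3=0, in4=1

Check with in0=1, in1=0, in2=0, in3=0, in4=1:
t1 = in0 AND in4 = 1 AND 1 = 1
t2 = t1 AND in3 = 1 AND 0 = 0
t3 = in2 OR in1 = 0 OR 0 = 0
t4 = t2 OR t3 = 0 OR 0 = 0
So t4 = 0 as required.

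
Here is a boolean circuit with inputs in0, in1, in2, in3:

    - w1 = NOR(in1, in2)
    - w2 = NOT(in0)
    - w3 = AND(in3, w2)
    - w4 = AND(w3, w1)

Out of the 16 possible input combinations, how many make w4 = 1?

w4 = AND(w3, w1) must be 1, so both w3 = 1 and w1 = 1.
w3 = AND(in3, w2) must be 1, so both in3 = 1 and w2 = 1.
w1 = NOR(in1, in2) must be 1, so both in1 = 0 and in2 = 0.
Satisfying assignments:
  in0=0, in1=0, in2=0, in3=1

1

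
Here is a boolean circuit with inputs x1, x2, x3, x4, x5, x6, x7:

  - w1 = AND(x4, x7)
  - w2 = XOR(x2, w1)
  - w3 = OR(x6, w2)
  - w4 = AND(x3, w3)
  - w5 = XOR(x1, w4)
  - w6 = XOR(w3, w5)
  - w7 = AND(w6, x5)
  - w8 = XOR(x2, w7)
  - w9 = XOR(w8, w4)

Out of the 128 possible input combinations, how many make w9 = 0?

w9 = XOR(w8, w4) must be 0, so w8 and w4 are equal.
Enumerating the 128 input combinations, 68 give w9 = 0 and 60 give w9 = 1.

68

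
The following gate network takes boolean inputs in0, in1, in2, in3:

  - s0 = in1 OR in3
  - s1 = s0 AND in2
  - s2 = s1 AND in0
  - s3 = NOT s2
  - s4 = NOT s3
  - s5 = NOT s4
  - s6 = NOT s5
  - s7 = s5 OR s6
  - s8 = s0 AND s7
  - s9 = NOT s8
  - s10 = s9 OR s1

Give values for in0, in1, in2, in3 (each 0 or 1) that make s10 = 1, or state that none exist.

in0=0 in1=0 in2=1 in3=0

Check with in0=0 in1=0 in2=1 in3=0:
s0 = in1 OR in3 = 0 OR 0 = 0
s1 = s0 AND in2 = 0 AND 1 = 0
s2 = s1 AND in0 = 0 AND 0 = 0
s3 = NOT s2 = NOT 0 = 1
s4 = NOT s3 = NOT 1 = 0
s5 = NOT s4 = NOT 0 = 1
s6 = NOT s5 = NOT 1 = 0
s7 = s5 OR s6 = 1 OR 0 = 1
s8 = s0 AND s7 = 0 AND 1 = 0
s9 = NOT s8 = NOT 0 = 1
s10 = s9 OR s1 = 1 OR 0 = 1
So s10 = 1 as required.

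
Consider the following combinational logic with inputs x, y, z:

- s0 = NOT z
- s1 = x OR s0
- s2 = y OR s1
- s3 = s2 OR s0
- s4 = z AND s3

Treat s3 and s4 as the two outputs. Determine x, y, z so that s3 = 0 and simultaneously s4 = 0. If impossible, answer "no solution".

Check with x=0 y=0 z=1:
s0 = NOT z = NOT 1 = 0
s1 = x OR s0 = 0 OR 0 = 0
s2 = y OR s1 = 0 OR 0 = 0
s3 = s2 OR s0 = 0 OR 0 = 0
s4 = z AND s3 = 1 AND 0 = 0
So s3 = 0 and s4 = 0.

x=0 y=0 z=1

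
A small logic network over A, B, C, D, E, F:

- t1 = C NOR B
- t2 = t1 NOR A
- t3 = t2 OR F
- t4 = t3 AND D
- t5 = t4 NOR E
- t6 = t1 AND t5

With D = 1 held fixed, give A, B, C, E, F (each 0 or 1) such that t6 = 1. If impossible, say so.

A=1, B=0, C=0, E=0, F=0

t6 = t1 AND t5 must be 1, so both t1 = 1 and t5 = 1.
t1 = C NOR B must be 1, so both C = 0 and B = 0.
Check with D = 1 and A=1, B=0, C=0, E=0, F=0:
t1 = C NOR B = 0 NOR 0 = 1
t2 = t1 NOR A = 1 NOR 1 = 0
t3 = t2 OR F = 0 OR 0 = 0
t4 = t3 AND D = 0 AND 1 = 0
t5 = t4 NOR E = 0 NOR 0 = 1
t6 = t1 AND t5 = 1 AND 1 = 1
So t6 = 1.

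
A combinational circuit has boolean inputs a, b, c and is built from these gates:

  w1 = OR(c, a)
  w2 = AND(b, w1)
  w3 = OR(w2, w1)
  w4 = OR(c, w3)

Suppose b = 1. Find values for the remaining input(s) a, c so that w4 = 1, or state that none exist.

a=1, c=1

Check with b = 1 and a=1, c=1:
w1 = OR(c, a) = OR(1, 1) = 1
w2 = AND(b, w1) = AND(1, 1) = 1
w3 = OR(w2, w1) = OR(1, 1) = 1
w4 = OR(c, w3) = OR(1, 1) = 1
So w4 = 1.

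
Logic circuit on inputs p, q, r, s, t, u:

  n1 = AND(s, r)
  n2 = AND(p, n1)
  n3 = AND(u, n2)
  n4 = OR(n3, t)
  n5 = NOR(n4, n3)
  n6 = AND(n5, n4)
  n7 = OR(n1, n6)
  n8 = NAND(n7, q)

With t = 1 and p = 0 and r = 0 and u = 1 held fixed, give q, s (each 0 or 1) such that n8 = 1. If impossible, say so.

Check with t = 1 and p = 0 and r = 0 and u = 1 and q=0, s=1:
n1 = AND(s, r) = AND(1, 0) = 0
n2 = AND(p, n1) = AND(0, 0) = 0
n3 = AND(u, n2) = AND(1, 0) = 0
n4 = OR(n3, t) = OR(0, 1) = 1
n5 = NOR(n4, n3) = NOR(1, 0) = 0
n6 = AND(n5, n4) = AND(0, 1) = 0
n7 = OR(n1, n6) = OR(0, 0) = 0
n8 = NAND(n7, q) = NAND(0, 0) = 1
So n8 = 1.

q=0, s=1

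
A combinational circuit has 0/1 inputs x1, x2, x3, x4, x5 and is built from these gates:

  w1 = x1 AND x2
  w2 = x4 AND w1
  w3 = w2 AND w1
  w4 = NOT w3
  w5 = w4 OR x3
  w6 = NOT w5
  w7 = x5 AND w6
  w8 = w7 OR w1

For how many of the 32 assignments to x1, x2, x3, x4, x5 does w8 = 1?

w8 = w7 OR w1 must be 1, so at least one of w7, w1 is 1.
Enumerating the 32 input combinations, 8 give w8 = 1 and 24 give w8 = 0.

8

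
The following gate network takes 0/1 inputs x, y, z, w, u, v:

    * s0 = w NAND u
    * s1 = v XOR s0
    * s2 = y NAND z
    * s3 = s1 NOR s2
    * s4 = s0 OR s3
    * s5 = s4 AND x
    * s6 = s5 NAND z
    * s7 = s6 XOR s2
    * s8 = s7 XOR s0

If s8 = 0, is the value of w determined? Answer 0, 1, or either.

either

Both values of w occur among assignments with s8 = 0:
  w=0: x=0, y=1, z=1, w=0, u=0, v=0
  w=1: x=0, y=0, z=0, w=1, u=1, v=0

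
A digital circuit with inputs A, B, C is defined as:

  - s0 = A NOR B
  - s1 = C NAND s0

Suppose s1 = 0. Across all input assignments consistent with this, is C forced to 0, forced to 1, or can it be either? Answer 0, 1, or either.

s1 = C NAND s0 must be 0, so both C = 1 and s0 = 1.
s0 = A NOR B must be 1, so both A = 0 and B = 0.
Every assignment with s1 = 0 has C = 1; there are 1 such assignment(s).
  A=0, B=0, C=1

1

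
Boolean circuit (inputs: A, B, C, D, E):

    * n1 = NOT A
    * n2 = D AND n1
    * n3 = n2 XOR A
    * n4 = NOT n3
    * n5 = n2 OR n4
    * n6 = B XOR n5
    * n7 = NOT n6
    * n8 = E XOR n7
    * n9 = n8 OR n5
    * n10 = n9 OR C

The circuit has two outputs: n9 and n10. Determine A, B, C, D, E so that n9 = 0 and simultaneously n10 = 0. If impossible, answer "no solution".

Check with A=1, B=0, C=0, D=0, E=1:
n1 = NOT A = NOT 1 = 0
n2 = D AND n1 = 0 AND 0 = 0
n3 = n2 XOR A = 0 XOR 1 = 1
n4 = NOT n3 = NOT 1 = 0
n5 = n2 OR n4 = 0 OR 0 = 0
n6 = B XOR n5 = 0 XOR 0 = 0
n7 = NOT n6 = NOT 0 = 1
n8 = E XOR n7 = 1 XOR 1 = 0
n9 = n8 OR n5 = 0 OR 0 = 0
n10 = n9 OR C = 0 OR 0 = 0
So n9 = 0 and n10 = 0.

A=1, B=0, C=0, D=0, E=1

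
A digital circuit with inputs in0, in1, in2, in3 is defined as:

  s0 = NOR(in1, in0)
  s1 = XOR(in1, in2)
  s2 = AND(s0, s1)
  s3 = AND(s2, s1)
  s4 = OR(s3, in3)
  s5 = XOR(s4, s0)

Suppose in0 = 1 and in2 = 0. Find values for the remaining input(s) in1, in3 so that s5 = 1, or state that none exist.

in1=0, in3=1

s5 = XOR(s4, s0) must be 1, so s4 and s0 differ.
Check with in0 = 1 and in2 = 0 and in1=0, in3=1:
s0 = NOR(in1, in0) = NOR(0, 1) = 0
s1 = XOR(in1, in2) = XOR(0, 0) = 0
s2 = AND(s0, s1) = AND(0, 0) = 0
s3 = AND(s2, s1) = AND(0, 0) = 0
s4 = OR(s3, in3) = OR(0, 1) = 1
s5 = XOR(s4, s0) = XOR(1, 0) = 1
So s5 = 1.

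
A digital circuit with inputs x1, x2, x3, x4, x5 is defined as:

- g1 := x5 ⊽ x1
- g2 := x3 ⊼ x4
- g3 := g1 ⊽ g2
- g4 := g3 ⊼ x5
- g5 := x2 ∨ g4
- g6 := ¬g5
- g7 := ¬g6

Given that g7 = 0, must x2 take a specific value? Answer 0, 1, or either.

0

g7 = ¬g6 must be 0, so g6 = 1.
Every assignment with g7 = 0 has x2 = 0; there are 2 such assignment(s).
  x1=0, x2=0, x3=1, x4=1, x5=1
  x1=1, x2=0, x3=1, x4=1, x5=1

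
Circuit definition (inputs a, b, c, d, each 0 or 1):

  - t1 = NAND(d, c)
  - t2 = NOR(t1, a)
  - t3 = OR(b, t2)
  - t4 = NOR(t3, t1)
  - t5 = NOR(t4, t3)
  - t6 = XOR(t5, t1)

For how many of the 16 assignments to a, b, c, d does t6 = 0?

10

t6 = XOR(t5, t1) must be 0, so t5 and t1 are equal.
Enumerating the 16 input combinations, 10 give t6 = 0 and 6 give t6 = 1.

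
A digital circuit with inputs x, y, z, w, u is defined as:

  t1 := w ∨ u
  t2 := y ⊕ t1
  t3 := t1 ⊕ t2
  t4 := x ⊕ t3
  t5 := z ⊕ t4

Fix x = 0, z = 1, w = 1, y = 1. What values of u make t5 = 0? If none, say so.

u=0

t5 = z ⊕ t4 must be 0, so z and t4 are equal.
Check with x = 0, z = 1, w = 1, y = 1 and u=0:
t1 = w ∨ u = 1 ∨ 0 = 1
t2 = y ⊕ t1 = 1 ⊕ 1 = 0
t3 = t1 ⊕ t2 = 1 ⊕ 0 = 1
t4 = x ⊕ t3 = 0 ⊕ 1 = 1
t5 = z ⊕ t4 = 1 ⊕ 1 = 0
So t5 = 0.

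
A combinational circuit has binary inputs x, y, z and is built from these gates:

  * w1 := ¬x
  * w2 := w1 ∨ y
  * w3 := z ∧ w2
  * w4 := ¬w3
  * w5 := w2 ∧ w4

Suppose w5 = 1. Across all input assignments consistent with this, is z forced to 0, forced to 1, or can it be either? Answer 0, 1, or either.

w5 = w2 ∧ w4 must be 1, so both w2 = 1 and w4 = 1.
Every assignment with w5 = 1 has z = 0; there are 3 such assignment(s).
  x=0, y=0, z=0
  x=0, y=1, z=0
  x=1, y=1, z=0

0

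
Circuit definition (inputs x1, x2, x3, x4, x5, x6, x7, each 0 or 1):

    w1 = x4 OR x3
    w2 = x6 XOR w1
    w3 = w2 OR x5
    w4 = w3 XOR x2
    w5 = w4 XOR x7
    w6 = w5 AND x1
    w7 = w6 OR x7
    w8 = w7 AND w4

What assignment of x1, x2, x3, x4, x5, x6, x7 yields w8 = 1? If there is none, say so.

w8 = w7 AND w4 must be 1, so both w7 = 1 and w4 = 1.
w7 = w6 OR x7 must be 1, so at least one of w6, x7 is 1.
Check with x1=1, x2=1, x3=0, x4=0, x5=0, x6=0, x7=0:
w1 = x4 OR x3 = 0 OR 0 = 0
w2 = x6 XOR w1 = 0 XOR 0 = 0
w3 = w2 OR x5 = 0 OR 0 = 0
w4 = w3 XOR x2 = 0 XOR 1 = 1
w5 = w4 XOR x7 = 1 XOR 0 = 1
w6 = w5 AND x1 = 1 AND 1 = 1
w7 = w6 OR x7 = 1 OR 0 = 1
w8 = w7 AND w4 = 1 AND 1 = 1
So w8 = 1 as required.

x1=1, x2=1, x3=0, x4=0, x5=0, x6=0, x7=0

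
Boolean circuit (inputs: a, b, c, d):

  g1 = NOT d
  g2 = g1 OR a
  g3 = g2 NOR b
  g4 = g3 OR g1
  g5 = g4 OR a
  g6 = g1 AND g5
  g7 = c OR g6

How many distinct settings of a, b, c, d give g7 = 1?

12

g7 = c OR g6 must be 1, so at least one of c, g6 is 1.
Enumerating the 16 input combinations, 12 give g7 = 1 and 4 give g7 = 0.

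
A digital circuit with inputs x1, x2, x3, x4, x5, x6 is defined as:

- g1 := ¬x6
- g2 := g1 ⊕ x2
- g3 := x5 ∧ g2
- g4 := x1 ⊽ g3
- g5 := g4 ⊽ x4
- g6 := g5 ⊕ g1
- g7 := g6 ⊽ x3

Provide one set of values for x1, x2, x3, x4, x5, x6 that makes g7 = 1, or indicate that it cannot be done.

g7 = g6 ⊽ x3 must be 1, so both g6 = 0 and x3 = 0.
Check with x1=1, x2=0, x3=0, x4=0, x5=0, x6=0:
g1 = ¬x6 = ¬0 = 1
g2 = g1 ⊕ x2 = 1 ⊕ 0 = 1
g3 = x5 ∧ g2 = 0 ∧ 1 = 0
g4 = x1 ⊽ g3 = 1 ⊽ 0 = 0
g5 = g4 ⊽ x4 = 0 ⊽ 0 = 1
g6 = g5 ⊕ g1 = 1 ⊕ 1 = 0
g7 = g6 ⊽ x3 = 0 ⊽ 0 = 1
So g7 = 1 as required.

x1=1, x2=0, x3=0, x4=0, x5=0, x6=0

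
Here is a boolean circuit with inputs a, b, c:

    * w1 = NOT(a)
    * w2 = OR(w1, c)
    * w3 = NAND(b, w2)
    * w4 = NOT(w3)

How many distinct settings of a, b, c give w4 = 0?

w4 = NOT(w3) must be 0, so w3 = 1.
w3 = NAND(b, w2) must be 1, so at least one of b, w2 is 0.
Satisfying assignments:
  a=0, b=0, c=0
  a=0, b=0, c=1
  a=1, b=0, c=0
  a=1, b=0, c=1
  a=1, b=1, c=0

5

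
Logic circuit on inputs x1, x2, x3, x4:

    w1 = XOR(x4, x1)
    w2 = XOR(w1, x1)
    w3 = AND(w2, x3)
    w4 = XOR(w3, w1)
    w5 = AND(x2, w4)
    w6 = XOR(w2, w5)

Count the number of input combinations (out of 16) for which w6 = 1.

w6 = XOR(w2, w5) must be 1, so w2 and w5 differ.
Enumerating the 16 input combinations, 8 give w6 = 1 and 8 give w6 = 0.

8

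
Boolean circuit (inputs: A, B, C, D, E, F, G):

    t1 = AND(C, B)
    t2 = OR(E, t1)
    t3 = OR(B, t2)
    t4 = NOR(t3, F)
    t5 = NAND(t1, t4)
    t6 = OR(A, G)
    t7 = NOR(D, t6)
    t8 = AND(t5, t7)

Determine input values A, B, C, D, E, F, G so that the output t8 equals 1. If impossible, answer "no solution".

A=0, B=1, C=1, D=0, E=0, F=0, G=0

t8 = AND(t5, t7) must be 1, so both t5 = 1 and t7 = 1.
t5 = NAND(t1, t4) must be 1, so at least one of t1, t4 is 0.
t7 = NOR(D, t6) must be 1, so both D = 0 and t6 = 0.
Check with A=0, B=1, C=1, D=0, E=0, F=0, G=0:
t1 = AND(C, B) = AND(1, 1) = 1
t2 = OR(E, t1) = OR(0, 1) = 1
t3 = OR(B, t2) = OR(1, 1) = 1
t4 = NOR(t3, F) = NOR(1, 0) = 0
t5 = NAND(t1, t4) = NAND(1, 0) = 1
t6 = OR(A, G) = OR(0, 0) = 0
t7 = NOR(D, t6) = NOR(0, 0) = 1
t8 = AND(t5, t7) = AND(1, 1) = 1
So t8 = 1 as required.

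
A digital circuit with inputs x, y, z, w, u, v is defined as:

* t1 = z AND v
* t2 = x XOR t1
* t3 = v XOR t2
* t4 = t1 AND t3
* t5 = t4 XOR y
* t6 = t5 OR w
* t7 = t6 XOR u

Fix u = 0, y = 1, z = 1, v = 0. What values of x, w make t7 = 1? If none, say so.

x=0, w=1

Check with u = 0, y = 1, z = 1, v = 0 and x=0, w=1:
t1 = z AND v = 1 AND 0 = 0
t2 = x XOR t1 = 0 XOR 0 = 0
t3 = v XOR t2 = 0 XOR 0 = 0
t4 = t1 AND t3 = 0 AND 0 = 0
t5 = t4 XOR y = 0 XOR 1 = 1
t6 = t5 OR w = 1 OR 1 = 1
t7 = t6 XOR u = 1 XOR 0 = 1
So t7 = 1.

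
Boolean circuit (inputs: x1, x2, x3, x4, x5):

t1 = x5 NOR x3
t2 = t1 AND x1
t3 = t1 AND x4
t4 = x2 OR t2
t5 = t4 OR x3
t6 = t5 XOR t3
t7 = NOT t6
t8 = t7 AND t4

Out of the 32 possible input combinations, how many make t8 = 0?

t8 = t7 AND t4 must be 0, so at least one of t7, t4 is 0.
Enumerating the 32 input combinations, 29 give t8 = 0 and 3 give t8 = 1.

29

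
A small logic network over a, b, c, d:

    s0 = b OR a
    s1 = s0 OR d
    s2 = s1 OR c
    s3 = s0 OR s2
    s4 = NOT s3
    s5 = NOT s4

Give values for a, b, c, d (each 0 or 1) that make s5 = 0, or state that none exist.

a=0 b=0 c=0 d=0

s5 = NOT s4 must be 0, so s4 = 1.
Check with a=0 b=0 c=0 d=0:
s0 = b OR a = 0 OR 0 = 0
s1 = s0 OR d = 0 OR 0 = 0
s2 = s1 OR c = 0 OR 0 = 0
s3 = s0 OR s2 = 0 OR 0 = 0
s4 = NOT s3 = NOT 0 = 1
s5 = NOT s4 = NOT 1 = 0
So s5 = 0 as required.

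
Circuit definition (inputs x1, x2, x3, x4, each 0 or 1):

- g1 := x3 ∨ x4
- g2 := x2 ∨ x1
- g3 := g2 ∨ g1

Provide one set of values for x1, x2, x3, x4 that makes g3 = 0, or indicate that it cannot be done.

g3 = g2 ∨ g1 must be 0, so both g2 = 0 and g1 = 0.
Check with x1=0 x2=0 x3=0 x4=0:
g1 = x3 ∨ x4 = 0 ∨ 0 = 0
g2 = x2 ∨ x1 = 0 ∨ 0 = 0
g3 = g2 ∨ g1 = 0 ∨ 0 = 0
So g3 = 0 as required.

x1=0 x2=0 x3=0 x4=0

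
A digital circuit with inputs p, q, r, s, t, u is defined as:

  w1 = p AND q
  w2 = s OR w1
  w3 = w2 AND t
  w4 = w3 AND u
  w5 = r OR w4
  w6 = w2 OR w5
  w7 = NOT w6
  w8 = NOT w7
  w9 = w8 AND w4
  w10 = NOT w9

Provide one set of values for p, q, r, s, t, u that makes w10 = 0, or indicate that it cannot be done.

w10 = NOT w9 must be 0, so w9 = 1.
w9 = w8 AND w4 must be 1, so both w8 = 1 and w4 = 1.
Check with p=0, q=1, r=1, s=1, t=1, u=1:
w1 = p AND q = 0 AND 1 = 0
w2 = s OR w1 = 1 OR 0 = 1
w3 = w2 AND t = 1 AND 1 = 1
w4 = w3 AND u = 1 AND 1 = 1
w5 = r OR w4 = 1 OR 1 = 1
w6 = w2 OR w5 = 1 OR 1 = 1
w7 = NOT w6 = NOT 1 = 0
w8 = NOT w7 = NOT 0 = 1
w9 = w8 AND w4 = 1 AND 1 = 1
w10 = NOT w9 = NOT 1 = 0
So w10 = 0 as required.

p=0, q=1, r=1, s=1, t=1, u=1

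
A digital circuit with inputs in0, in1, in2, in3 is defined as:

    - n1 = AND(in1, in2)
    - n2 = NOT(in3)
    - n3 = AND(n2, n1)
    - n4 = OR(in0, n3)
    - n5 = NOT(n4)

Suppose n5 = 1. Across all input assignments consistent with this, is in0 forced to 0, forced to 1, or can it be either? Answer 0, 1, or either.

0

n5 = NOT(n4) must be 1, so n4 = 0.
n4 = OR(in0, n3) must be 0, so both in0 = 0 and n3 = 0.
n3 = AND(n2, n1) must be 0, so at least one of n2, n1 is 0.
Every assignment with n5 = 1 has in0 = 0; there are 7 such assignment(s).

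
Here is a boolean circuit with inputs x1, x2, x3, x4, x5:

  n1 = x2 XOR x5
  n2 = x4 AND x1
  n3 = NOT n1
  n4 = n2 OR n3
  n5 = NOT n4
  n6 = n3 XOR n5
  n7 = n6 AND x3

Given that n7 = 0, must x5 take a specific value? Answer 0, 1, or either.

Both values of x5 occur among assignments with n7 = 0:
  x5=0: x1=0, x2=0, x3=0, x4=0, x5=0
  x5=1: x1=0, x2=0, x3=0, x4=0, x5=1

either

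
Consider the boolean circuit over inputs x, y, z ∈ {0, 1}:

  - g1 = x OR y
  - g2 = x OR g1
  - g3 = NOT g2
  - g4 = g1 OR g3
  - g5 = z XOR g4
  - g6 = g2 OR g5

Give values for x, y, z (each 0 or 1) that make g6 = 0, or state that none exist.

Check with x=0, y=0, z=1:
g1 = x OR y = 0 OR 0 = 0
g2 = x OR g1 = 0 OR 0 = 0
g3 = NOT g2 = NOT 0 = 1
g4 = g1 OR g3 = 0 OR 1 = 1
g5 = z XOR g4 = 1 XOR 1 = 0
g6 = g2 OR g5 = 0 OR 0 = 0
So g6 = 0 as required.

x=0, y=0, z=1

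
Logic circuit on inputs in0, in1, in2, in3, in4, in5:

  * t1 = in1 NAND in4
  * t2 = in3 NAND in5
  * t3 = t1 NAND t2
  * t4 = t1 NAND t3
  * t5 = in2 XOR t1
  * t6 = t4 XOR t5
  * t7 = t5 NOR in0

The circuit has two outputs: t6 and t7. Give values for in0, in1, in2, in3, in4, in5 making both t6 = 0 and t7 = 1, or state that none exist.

in0=0 in1=1 in2=1 in3=1 in4=0 in5=1

Check with in0=0 in1=1 in2=1 in3=1 in4=0 in5=1:
t1 = in1 NAND in4 = 1 NAND 0 = 1
t2 = in3 NAND in5 = 1 NAND 1 = 0
t3 = t1 NAND t2 = 1 NAND 0 = 1
t4 = t1 NAND t3 = 1 NAND 1 = 0
t5 = in2 XOR t1 = 1 XOR 1 = 0
t6 = t4 XOR t5 = 0 XOR 0 = 0
t7 = t5 NOR in0 = 0 NOR 0 = 1
So t6 = 0 and t7 = 1.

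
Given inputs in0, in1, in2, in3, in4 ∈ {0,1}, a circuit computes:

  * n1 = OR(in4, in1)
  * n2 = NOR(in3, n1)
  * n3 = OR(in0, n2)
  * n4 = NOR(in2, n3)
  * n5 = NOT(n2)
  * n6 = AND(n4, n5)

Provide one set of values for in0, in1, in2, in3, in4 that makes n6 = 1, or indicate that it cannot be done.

n6 = AND(n4, n5) must be 1, so both n4 = 1 and n5 = 1.
n4 = NOR(in2, n3) must be 1, so both in2 = 0 and n3 = 0.
Check with in0=0 in1=0 in2=0 in3=1 in4=0:
n1 = OR(in4, in1) = OR(0, 0) = 0
n2 = NOR(in3, n1) = NOR(1, 0) = 0
n3 = OR(in0, n2) = OR(0, 0) = 0
n4 = NOR(in2, n3) = NOR(0, 0) = 1
n5 = NOT(n2) = NOT 0 = 1
n6 = AND(n4, n5) = AND(1, 1) = 1
So n6 = 1 as required.

in0=0 in1=0 in2=0 in3=1 in4=0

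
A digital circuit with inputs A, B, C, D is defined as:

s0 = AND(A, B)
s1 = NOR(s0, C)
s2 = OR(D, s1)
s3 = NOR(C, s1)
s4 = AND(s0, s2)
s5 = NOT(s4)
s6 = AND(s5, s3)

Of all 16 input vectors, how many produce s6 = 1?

1

s6 = AND(s5, s3) must be 1, so both s5 = 1 and s3 = 1.
Enumerating the 16 input combinations, 1 give s6 = 1 and 15 give s6 = 0.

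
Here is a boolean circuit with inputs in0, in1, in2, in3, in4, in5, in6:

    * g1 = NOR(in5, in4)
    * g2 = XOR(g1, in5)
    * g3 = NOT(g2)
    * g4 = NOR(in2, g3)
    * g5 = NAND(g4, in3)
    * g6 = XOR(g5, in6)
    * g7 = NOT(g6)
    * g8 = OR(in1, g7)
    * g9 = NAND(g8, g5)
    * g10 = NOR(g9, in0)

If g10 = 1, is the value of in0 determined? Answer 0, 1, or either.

0

g10 = NOR(g9, in0) must be 1, so both g9 = 0 and in0 = 0.
Every assignment with g10 = 1 has in0 = 0; there are 39 such assignment(s).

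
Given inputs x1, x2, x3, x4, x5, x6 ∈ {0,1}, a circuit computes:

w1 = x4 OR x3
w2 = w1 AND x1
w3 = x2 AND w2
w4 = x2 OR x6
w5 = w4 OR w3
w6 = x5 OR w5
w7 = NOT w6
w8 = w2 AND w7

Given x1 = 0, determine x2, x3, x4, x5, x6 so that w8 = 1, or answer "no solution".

no solution exists

With x1 = 0 fixed, none of the 32 settings of x2, x3, x4, x5, x6 give w8 = 1.
For example, with x2=1, x3=1, x4=0, x5=0, x6=1:
w1 = x4 OR x3 = 0 OR 1 = 1
w2 = w1 AND x1 = 1 AND 0 = 0
w3 = x2 AND w2 = 1 AND 0 = 0
w4 = x2 OR x6 = 1 OR 1 = 1
w5 = w4 OR w3 = 1 OR 0 = 1
w6 = x5 OR w5 = 0 OR 1 = 1
w7 = NOT w6 = NOT 1 = 0
w8 = w2 AND w7 = 0 AND 0 = 0
giving w8 = 0 ≠ 1.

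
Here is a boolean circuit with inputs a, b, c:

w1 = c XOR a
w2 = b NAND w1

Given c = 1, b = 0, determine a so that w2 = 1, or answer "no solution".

Check with c = 1, b = 0 and a=1:
w1 = c XOR a = 1 XOR 1 = 0
w2 = b NAND w1 = 0 NAND 0 = 1
So w2 = 1.

a=1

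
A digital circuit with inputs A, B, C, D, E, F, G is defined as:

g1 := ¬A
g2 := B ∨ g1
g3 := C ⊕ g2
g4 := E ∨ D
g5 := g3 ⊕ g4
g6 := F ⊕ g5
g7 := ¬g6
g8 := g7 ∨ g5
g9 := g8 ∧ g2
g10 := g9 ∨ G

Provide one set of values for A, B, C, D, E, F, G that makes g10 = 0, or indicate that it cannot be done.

g10 = g9 ∨ G must be 0, so both g9 = 0 and G = 0.
g9 = g8 ∧ g2 must be 0, so at least one of g8, g2 is 0.
Check with A=0, B=0, C=0, D=0, E=1, F=1, G=0:
g1 = ¬A = ¬0 = 1
g2 = B ∨ g1 = 0 ∨ 1 = 1
g3 = C ⊕ g2 = 0 ⊕ 1 = 1
g4 = E ∨ D = 1 ∨ 0 = 1
g5 = g3 ⊕ g4 = 1 ⊕ 1 = 0
g6 = F ⊕ g5 = 1 ⊕ 0 = 1
g7 = ¬g6 = ¬1 = 0
g8 = g7 ∨ g5 = 0 ∨ 0 = 0
g9 = g8 ∧ g2 = 0 ∧ 1 = 0
g10 = g9 ∨ G = 0 ∨ 0 = 0
So g10 = 0 as required.

A=0, B=0, C=0, D=0, E=1, F=1, G=0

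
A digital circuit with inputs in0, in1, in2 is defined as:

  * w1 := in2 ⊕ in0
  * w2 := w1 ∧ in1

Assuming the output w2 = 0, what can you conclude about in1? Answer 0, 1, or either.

either

Both values of in1 occur among assignments with w2 = 0:
  in1=0: in0=0, in1=0, in2=0
  in1=1: in0=0, in1=1, in2=0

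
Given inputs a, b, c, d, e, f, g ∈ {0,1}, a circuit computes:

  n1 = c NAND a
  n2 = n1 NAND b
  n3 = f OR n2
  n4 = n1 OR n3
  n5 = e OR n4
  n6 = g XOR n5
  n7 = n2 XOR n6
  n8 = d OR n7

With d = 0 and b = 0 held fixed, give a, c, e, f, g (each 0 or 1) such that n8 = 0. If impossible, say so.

n8 = d OR n7 must be 0, so both d = 0 and n7 = 0.
Check with d = 0 and b = 0 and a=1, c=0, e=0, f=1, g=0:
n1 = c NAND a = 0 NAND 1 = 1
n2 = n1 NAND b = 1 NAND 0 = 1
n3 = f OR n2 = 1 OR 1 = 1
n4 = n1 OR n3 = 1 OR 1 = 1
n5 = e OR n4 = 0 OR 1 = 1
n6 = g XOR n5 = 0 XOR 1 = 1
n7 = n2 XOR n6 = 1 XOR 1 = 0
n8 = d OR n7 = 0 OR 0 = 0
So n8 = 0.

a=1 c=0 e=0 f=1 g=0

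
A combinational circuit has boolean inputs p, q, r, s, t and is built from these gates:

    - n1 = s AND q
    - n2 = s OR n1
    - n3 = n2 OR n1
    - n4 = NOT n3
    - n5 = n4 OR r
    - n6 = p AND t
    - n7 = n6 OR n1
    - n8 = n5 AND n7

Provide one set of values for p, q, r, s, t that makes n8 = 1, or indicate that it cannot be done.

p=1 q=0 r=0 s=0 t=1

n8 = n5 AND n7 must be 1, so both n5 = 1 and n7 = 1.
n5 = n4 OR r must be 1, so at least one of n4, r is 1.
Check with p=1 q=0 r=0 s=0 t=1:
n1 = s AND q = 0 AND 0 = 0
n2 = s OR n1 = 0 OR 0 = 0
n3 = n2 OR n1 = 0 OR 0 = 0
n4 = NOT n3 = NOT 0 = 1
n5 = n4 OR r = 1 OR 0 = 1
n6 = p AND t = 1 AND 1 = 1
n7 = n6 OR n1 = 1 OR 0 = 1
n8 = n5 AND n7 = 1 AND 1 = 1
So n8 = 1 as required.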